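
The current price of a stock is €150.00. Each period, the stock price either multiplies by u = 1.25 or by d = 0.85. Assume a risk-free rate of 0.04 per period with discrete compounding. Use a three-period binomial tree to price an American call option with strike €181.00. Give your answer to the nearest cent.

Risk-neutral probability p = (1 + 0.04 − 0.85)/(1.25 − 0.85) = 0.1900/0.4000 = 0.4750
Terminal stock prices: S_uuu = 293, S_uud = 199.2, S_udd = 135.5, S_ddd = 92.12
Terminal payoffs (S − K): max(112, 0) = 112, max(18.22, 0) = 18.22, max(-45.53, 0) = 0, max(-88.88, 0) = 0
Node uu (S = 234.4): continuation = 1/1.04·[0.4750·111.9688 + 0.5250·18.2188] = 60.3365; exercise value = 53.3750 ≤ continuation, so V_uu = 60.3365
Node ud (S = 159.4): continuation = 1/1.04·[0.4750·18.2188 + 0.5250·0.0000] = 8.3211; exercise value = 0.0000 ≤ continuation, so V_ud = 8.3211
Node dd (S = 108.4): continuation = 1/1.04·[0.4750·0.0000 + 0.5250·0.0000] = 0.0000; exercise value = 0.0000 ≤ continuation, so V_dd = 0.0000
Node u (S = 187.5): continuation = 1/1.04·[0.4750·60.3365 + 0.5250·8.3211] = 31.7581; exercise value = 6.5000 ≤ continuation, so V_u = 31.7581
Node d (S = 127.5): continuation = 1/1.04·[0.4750·8.3211 + 0.5250·0.0000] = 3.8005; exercise value = 0.0000 ≤ continuation, so V_d = 3.8005
Node 0 (S = 150): continuation = 1/1.04·[0.4750·31.7581 + 0.5250·3.8005] = 16.4234; exercise value = 0.0000 ≤ continuation, so V_0 = 16.4234

€16.42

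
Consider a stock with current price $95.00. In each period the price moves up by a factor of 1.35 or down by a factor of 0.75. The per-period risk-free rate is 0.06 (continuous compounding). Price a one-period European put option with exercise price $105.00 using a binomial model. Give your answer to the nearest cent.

$15.27

Risk-neutral probability p = (e^0.06 − 0.75)/(1.35 − 0.75) = 0.3118/0.6000 = 0.5197
Terminal stock prices: S_u = 128.2, S_d = 71.25
Terminal payoffs (K − S): max(-23.25, 0) = 0, max(33.75, 0) = 33.75
Node 0 (S = 95): V_0 = e^(−0.06)·[0.5197·0.0000 + 0.4803·33.7500] = 15.2652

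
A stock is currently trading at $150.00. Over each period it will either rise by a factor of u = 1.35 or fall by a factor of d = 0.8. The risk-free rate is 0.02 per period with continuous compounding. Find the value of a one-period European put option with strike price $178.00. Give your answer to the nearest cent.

$34.09

Risk-neutral probability p = (e^0.02 − 0.8)/(1.35 − 0.8) = 0.2202/0.5500 = 0.4004
Terminal stock prices: S_u = 202.5, S_d = 120
Terminal payoffs (K − S): max(-24.5, 0) = 0, max(58, 0) = 58
Node 0 (S = 150): V_0 = e^(−0.02)·[0.4004·0.0000 + 0.5996·58.0000] = 34.0901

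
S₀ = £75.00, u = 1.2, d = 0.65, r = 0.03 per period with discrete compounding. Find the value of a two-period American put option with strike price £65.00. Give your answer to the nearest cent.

Risk-neutral probability p = (1 + 0.03 − 0.65)/(1.2 − 0.65) = 0.3800/0.5500 = 0.6909
Terminal stock prices: S_uu = 108, S_ud = 58.5, S_dd = 31.69
Terminal payoffs (K − S): max(-43, 0) = 0, max(6.5, 0) = 6.5, max(33.31, 0) = 33.31
Node u (S = 90): continuation = 1/1.03·[0.6909·0.0000 + 0.3091·6.5000] = 1.9506; exercise value = 0.0000 ≤ continuation, so V_u = 1.9506
Node d (S = 48.75): continuation = 1/1.03·[0.6909·6.5000 + 0.3091·33.3125] = 14.3568; exercise value = 16.2500 > continuation, so V_d = 16.2500 (exercise)
Node 0 (S = 75): continuation = 1/1.03·[0.6909·1.9506 + 0.3091·16.2500] = 6.1849; exercise value = 0.0000 ≤ continuation, so V_0 = 6.1849

£6.18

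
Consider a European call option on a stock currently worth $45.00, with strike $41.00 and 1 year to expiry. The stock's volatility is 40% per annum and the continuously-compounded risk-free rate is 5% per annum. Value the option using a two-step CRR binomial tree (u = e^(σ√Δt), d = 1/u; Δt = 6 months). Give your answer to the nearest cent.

$10.06

CRR parameters: u = e^(σ√Δt) = e^(0.4·√0.5) = 1.3269, d = 1/u = 0.7536
Per-period rate: rΔt = 0.05·0.5 = 0.025, so R = e^0.025 = 1.0253
Risk-neutral probability p = (e^0.025 − 0.7536)/(1.3269 − 0.7536) = 0.2717/0.5733 = 0.4739
Terminal stock prices: S_uu = 79.23, S_ud = 45, S_dd = 25.56
Terminal payoffs (S − K): max(38.23, 0) = 38.23, max(4, 0) = 4, max(-15.44, 0) = 0
Node u (S = 59.71): V_u = e^(−0.025)·[0.4739·38.2294 + 0.5261·4.0000] = 19.7226
Node d (S = 33.91): V_d = e^(−0.025)·[0.4739·4.0000 + 0.5261·0.0000] = 1.8489
Node 0 (S = 45): V_0 = e^(−0.025)·[0.4739·19.7226 + 0.5261·1.8489] = 10.0648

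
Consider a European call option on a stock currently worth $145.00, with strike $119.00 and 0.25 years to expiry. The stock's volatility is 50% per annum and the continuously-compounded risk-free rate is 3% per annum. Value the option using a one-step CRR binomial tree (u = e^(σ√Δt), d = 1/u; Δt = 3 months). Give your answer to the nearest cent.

$30.19

CRR parameters: u = e^(σ√Δt) = e^(0.5·√0.25) = 1.2840, d = 1/u = 0.7788
Per-period rate: rΔt = 0.03·0.25 = 0.0075, so R = e^0.0075 = 1.0075
Risk-neutral probability p = (e^0.0075 − 0.7788)/(1.2840 − 0.7788) = 0.2287/0.5052 = 0.4527
Terminal stock prices: S_u = 186.2, S_d = 112.9
Terminal payoffs (S − K): max(67.18, 0) = 67.18, max(-6.074, 0) = 0
Node 0 (S = 145): V_0 = e^(−0.0075)·[0.4527·67.1837 + 0.5473·0.0000] = 30.1884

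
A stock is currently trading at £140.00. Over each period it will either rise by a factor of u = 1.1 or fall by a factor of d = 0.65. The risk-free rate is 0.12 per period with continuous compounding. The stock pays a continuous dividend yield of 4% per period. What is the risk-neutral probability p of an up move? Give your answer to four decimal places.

Per-period risk-free factor R = e^0.12 = 1.1275; dividend-adjusted growth = e^(0.12−0.04) = 1.0833.
Risk-neutral probability p = (1.0833 − 0.65)/(1.1 − 0.65) = 0.4333/0.4500 = 0.9629

p = 0.9629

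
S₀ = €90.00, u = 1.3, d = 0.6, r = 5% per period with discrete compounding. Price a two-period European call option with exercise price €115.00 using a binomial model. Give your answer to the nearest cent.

€13.91

Risk-neutral probability p = (1 + 0.05 − 0.6)/(1.3 − 0.6) = 0.4500/0.7000 = 0.6429
Terminal stock prices: S_uu = 152.1, S_ud = 70.2, S_dd = 32.4
Terminal payoffs (S − K): max(37.1, 0) = 37.1, max(-44.8, 0) = 0, max(-82.6, 0) = 0
Node u (S = 117): V_u = 1/1.05·[0.6429·37.1000 + 0.3571·0.0000] = 22.7143
Node d (S = 54): V_d = 1/1.05·[0.6429·0.0000 + 0.3571·0.0000] = 0.0000
Node 0 (S = 90): V_0 = 1/1.05·[0.6429·22.7143 + 0.3571·0.0000] = 13.9067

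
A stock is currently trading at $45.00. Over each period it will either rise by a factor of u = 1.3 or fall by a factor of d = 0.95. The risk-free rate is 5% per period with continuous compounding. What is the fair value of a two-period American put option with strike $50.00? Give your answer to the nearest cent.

$5.00

Risk-neutral probability p = (e^0.05 − 0.95)/(1.3 − 0.95) = 0.1013/0.3500 = 0.2893
Terminal stock prices: S_uu = 76.05, S_ud = 55.57, S_dd = 40.61
Terminal payoffs (K − S): max(-26.05, 0) = 0, max(-5.575, 0) = 0, max(9.388, 0) = 9.388
Node u (S = 58.5): continuation = e^(−0.05)·[0.2893·0.0000 + 0.7107·0.0000] = 0.0000; exercise value = 0.0000 ≤ continuation, so V_u = 0.0000
Node d (S = 42.75): continuation = e^(−0.05)·[0.2893·0.0000 + 0.7107·9.3875] = 6.3459; exercise value = 7.2500 > continuation, so V_d = 7.2500 (exercise)
Node 0 (S = 45): continuation = e^(−0.05)·[0.2893·0.0000 + 0.7107·7.2500] = 4.9010; exercise value = 5.0000 > continuation, so V_0 = 5.0000 (exercise)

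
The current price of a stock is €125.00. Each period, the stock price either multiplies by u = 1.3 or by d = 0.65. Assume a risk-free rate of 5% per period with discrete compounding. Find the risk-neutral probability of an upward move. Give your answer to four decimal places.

Risk-neutral probability p = (1 + 0.05 − 0.65)/(1.3 − 0.65) = 0.4000/0.6500 = 0.6154

p = 0.6154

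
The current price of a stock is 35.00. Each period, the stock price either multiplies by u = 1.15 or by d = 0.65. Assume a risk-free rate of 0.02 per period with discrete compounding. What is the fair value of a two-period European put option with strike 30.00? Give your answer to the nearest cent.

2.41

Risk-neutral probability p = (1 + 0.02 − 0.65)/(1.15 − 0.65) = 0.3700/0.5000 = 0.7400
Terminal stock prices: S_uu = 46.29, S_ud = 26.16, S_dd = 14.79
Terminal payoffs (K − S): max(-16.29, 0) = 0, max(3.837, 0) = 3.837, max(15.21, 0) = 15.21
Node u (S = 40.25): V_u = 1/1.02·[0.7400·0.0000 + 0.2600·3.8375] = 0.9782
Node d (S = 22.75): V_d = 1/1.02·[0.7400·3.8375 + 0.2600·15.2125] = 6.6618
Node 0 (S = 35): V_0 = 1/1.02·[0.7400·0.9782 + 0.2600·6.6618] = 2.4078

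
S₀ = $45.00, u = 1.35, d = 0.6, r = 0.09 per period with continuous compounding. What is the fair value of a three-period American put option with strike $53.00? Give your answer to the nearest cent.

$11.64

Risk-neutral probability p = (e^0.09 − 0.6)/(1.35 − 0.6) = 0.4942/0.7500 = 0.6589
Terminal stock prices: S_uuu = 110.7, S_uud = 49.21, S_udd = 21.87, S_ddd = 9.72
Terminal payoffs (K − S): max(-57.72, 0) = 0, max(3.792, 0) = 3.792, max(31.13, 0) = 31.13, max(43.28, 0) = 43.28
Node uu (S = 82.01): continuation = e^(−0.09)·[0.6589·0.0000 + 0.3411·3.7925] = 1.1823; exercise value = 0.0000 ≤ continuation, so V_uu = 1.1823
Node ud (S = 36.45): continuation = e^(−0.09)·[0.6589·3.7925 + 0.3411·31.1300] = 11.9884; exercise value = 16.5500 > continuation, so V_ud = 16.5500 (exercise)
Node dd (S = 16.2): continuation = e^(−0.09)·[0.6589·31.1300 + 0.3411·43.2800] = 32.2384; exercise value = 36.8000 > continuation, so V_dd = 36.8000 (exercise)
Node u (S = 60.75): continuation = e^(−0.09)·[0.6589·1.1823 + 0.3411·16.5500] = 5.8713; exercise value = 0.0000 ≤ continuation, so V_u = 5.8713
Node d (S = 27): continuation = e^(−0.09)·[0.6589·16.5500 + 0.3411·36.8000] = 21.4384; exercise value = 26.0000 > continuation, so V_d = 26.0000 (exercise)
Node 0 (S = 45): continuation = e^(−0.09)·[0.6589·5.8713 + 0.3411·26.0000] = 11.6409; exercise value = 8.0000 ≤ continuation, so V_0 = 11.6409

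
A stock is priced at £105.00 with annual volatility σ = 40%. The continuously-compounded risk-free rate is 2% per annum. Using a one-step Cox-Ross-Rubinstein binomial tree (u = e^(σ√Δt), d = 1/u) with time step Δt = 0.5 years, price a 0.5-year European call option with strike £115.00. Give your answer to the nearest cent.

£10.77

CRR parameters: u = e^(σ√Δt) = e^(0.4·√0.5) = 1.3269, d = 1/u = 0.7536
Per-period rate: rΔt = 0.02·0.5 = 0.01, so R = e^0.01 = 1.0101
Risk-neutral probability p = (e^0.01 − 0.7536)/(1.3269 − 0.7536) = 0.2564/0.5733 = 0.4473
Terminal stock prices: S_u = 139.3, S_d = 79.13
Terminal payoffs (S − K): max(24.32, 0) = 24.32, max(-35.87, 0) = 0
Node 0 (S = 105): V_0 = e^(−0.01)·[0.4473·24.3241 + 0.5527·0.0000] = 10.7716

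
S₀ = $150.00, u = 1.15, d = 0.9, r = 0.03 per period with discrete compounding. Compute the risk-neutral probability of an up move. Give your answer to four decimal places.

p = 0.5200

Risk-neutral probability p = (1 + 0.03 − 0.9)/(1.15 − 0.9) = 0.1300/0.2500 = 0.5200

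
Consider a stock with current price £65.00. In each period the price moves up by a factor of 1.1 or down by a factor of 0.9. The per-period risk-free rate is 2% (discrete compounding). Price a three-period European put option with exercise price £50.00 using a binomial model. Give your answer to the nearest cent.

£0.16

Risk-neutral probability p = (1 + 0.02 − 0.9)/(1.1 − 0.9) = 0.1200/0.2000 = 0.6000
Terminal stock prices: S_uuu = 86.52, S_uud = 70.79, S_udd = 57.92, S_ddd = 47.39
Terminal payoffs (K − S): max(-36.52, 0) = 0, max(-20.79, 0) = 0, max(-7.915, 0) = 0, max(2.615, 0) = 2.615
Node uu (S = 78.65): V_uu = 1/1.02·[0.6000·0.0000 + 0.4000·0.0000] = 0.0000
Node ud (S = 64.35): V_ud = 1/1.02·[0.6000·0.0000 + 0.4000·0.0000] = 0.0000
Node dd (S = 52.65): V_dd = 1/1.02·[0.6000·0.0000 + 0.4000·2.6150] = 1.0255
Node u (S = 71.5): V_u = 1/1.02·[0.6000·0.0000 + 0.4000·0.0000] = 0.0000
Node d (S = 58.5): V_d = 1/1.02·[0.6000·0.0000 + 0.4000·1.0255] = 0.4022
Node 0 (S = 65): V_0 = 1/1.02·[0.6000·0.0000 + 0.4000·0.4022] = 0.1577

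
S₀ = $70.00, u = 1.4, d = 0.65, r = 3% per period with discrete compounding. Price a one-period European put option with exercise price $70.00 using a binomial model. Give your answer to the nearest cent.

$11.73

Risk-neutral probability p = (1 + 0.03 − 0.65)/(1.4 − 0.65) = 0.3800/0.7500 = 0.5067
Terminal stock prices: S_u = 98, S_d = 45.5
Terminal payoffs (K − S): max(-28, 0) = 0, max(24.5, 0) = 24.5
Node 0 (S = 70): V_0 = 1/1.03·[0.5067·0.0000 + 0.4933·24.5000] = 11.7346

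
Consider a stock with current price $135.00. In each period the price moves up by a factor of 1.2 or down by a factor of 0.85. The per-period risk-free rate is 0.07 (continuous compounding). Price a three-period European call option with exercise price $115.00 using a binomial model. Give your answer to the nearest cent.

$43.04

Risk-neutral probability p = (e^0.07 − 0.85)/(1.2 − 0.85) = 0.2225/0.3500 = 0.6357
Terminal stock prices: S_uuu = 233.3, S_uud = 165.2, S_udd = 117, S_ddd = 82.91
Terminal payoffs (S − K): max(118.3, 0) = 118.3, max(50.24, 0) = 50.24, max(2.045, 0) = 2.045, max(-32.09, 0) = 0
Node uu (S = 194.4): V_uu = e^(−0.07)·[0.6357·118.2800 + 0.3643·50.2400] = 87.1747
Node ud (S = 137.7): V_ud = e^(−0.07)·[0.6357·50.2400 + 0.3643·2.0450] = 30.4747
Node dd (S = 97.54): V_dd = e^(−0.07)·[0.6357·2.0450 + 0.3643·0.0000] = 1.2122
Node u (S = 162): V_u = e^(−0.07)·[0.6357·87.1747 + 0.3643·30.4747] = 62.0238
Node d (S = 114.8): V_d = e^(−0.07)·[0.6357·30.4747 + 0.3643·1.2122] = 18.4758
Node 0 (S = 135): V_0 = e^(−0.07)·[0.6357·62.0238 + 0.3643·18.4758] = 43.0402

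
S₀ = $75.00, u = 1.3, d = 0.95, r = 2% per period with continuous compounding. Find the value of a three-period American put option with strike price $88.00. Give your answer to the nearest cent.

$13.13

Risk-neutral probability p = (e^0.02 − 0.95)/(1.3 − 0.95) = 0.0702/0.3500 = 0.2006
Terminal stock prices: S_uuu = 164.8, S_uud = 120.4, S_udd = 87.99, S_ddd = 64.3
Terminal payoffs (K − S): max(-76.78, 0) = 0, max(-32.41, 0) = 0, max(0.00625, 0) = 0.00625, max(23.7, 0) = 23.7
Node uu (S = 126.8): continuation = e^(−0.02)·[0.2006·0.0000 + 0.7994·0.0000] = 0.0000; exercise value = 0.0000 ≤ continuation, so V_uu = 0.0000
Node ud (S = 92.62): continuation = e^(−0.02)·[0.2006·0.0000 + 0.7994·0.0063] = 0.0049; exercise value = 0.0000 ≤ continuation, so V_ud = 0.0049
Node dd (S = 67.69): continuation = e^(−0.02)·[0.2006·0.0063 + 0.7994·23.6969] = 18.5700; exercise value = 20.3125 > continuation, so V_dd = 20.3125 (exercise)
Node u (S = 97.5): continuation = e^(−0.02)·[0.2006·0.0000 + 0.7994·0.0049] = 0.0038; exercise value = 0.0000 ≤ continuation, so V_u = 0.0038
Node d (S = 71.25): continuation = e^(−0.02)·[0.2006·0.0049 + 0.7994·20.3125] = 15.9177; exercise value = 16.7500 > continuation, so V_d = 16.7500 (exercise)
Node 0 (S = 75): continuation = e^(−0.02)·[0.2006·0.0038 + 0.7994·16.7500] = 13.1260; exercise value = 13.0000 ≤ continuation, so V_0 = 13.1260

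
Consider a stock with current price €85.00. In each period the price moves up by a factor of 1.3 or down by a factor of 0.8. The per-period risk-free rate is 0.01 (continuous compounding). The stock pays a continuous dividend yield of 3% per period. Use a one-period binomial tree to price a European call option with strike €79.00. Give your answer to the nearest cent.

Per-period risk-free factor R = e^0.01 = 1.0101; dividend-adjusted growth = e^(0.01−0.03) = 0.9802.
Risk-neutral probability p = (0.9802 − 0.8)/(1.3 − 0.8) = 0.1802/0.5000 = 0.3604
Terminal stock prices: S_u = 110.5, S_d = 68
Terminal payoffs (S − K): max(31.5, 0) = 31.5, max(-11, 0) = 0
Node 0 (S = 85): V_0 = e^(−0.01)·[0.3604·31.5000 + 0.6396·0.0000] = 11.2396

€11.24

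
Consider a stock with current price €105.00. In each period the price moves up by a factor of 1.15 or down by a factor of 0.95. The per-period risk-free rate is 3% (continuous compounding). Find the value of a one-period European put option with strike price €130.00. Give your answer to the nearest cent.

Risk-neutral probability p = (e^0.03 − 0.95)/(1.15 − 0.95) = 0.0805/0.2000 = 0.4023
Terminal stock prices: S_u = 120.7, S_d = 99.75
Terminal payoffs (K − S): max(9.25, 0) = 9.25, max(30.25, 0) = 30.25
Node 0 (S = 105): V_0 = e^(−0.03)·[0.4023·9.2500 + 0.5977·30.2500] = 21.1579

€21.16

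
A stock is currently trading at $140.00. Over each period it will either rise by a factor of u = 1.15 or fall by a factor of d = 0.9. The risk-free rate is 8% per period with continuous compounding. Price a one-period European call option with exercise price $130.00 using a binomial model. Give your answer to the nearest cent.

Risk-neutral probability p = (e^0.08 − 0.9)/(1.15 − 0.9) = 0.1833/0.2500 = 0.7331
Terminal stock prices: S_u = 161, S_d = 126
Terminal payoffs (S − K): max(31, 0) = 31, max(-4, 0) = 0
Node 0 (S = 140): V_0 = e^(−0.08)·[0.7331·31.0000 + 0.2669·0.0000] = 20.9802

$20.98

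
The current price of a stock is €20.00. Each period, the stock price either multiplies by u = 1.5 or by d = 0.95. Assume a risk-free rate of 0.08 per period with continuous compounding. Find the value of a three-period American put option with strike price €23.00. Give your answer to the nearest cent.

€3.00

Risk-neutral probability p = (e^0.08 − 0.95)/(1.5 − 0.95) = 0.1333/0.5500 = 0.2423
Terminal stock prices: S_uuu = 67.5, S_uud = 42.75, S_udd = 27.07, S_ddd = 17.15
Terminal payoffs (K − S): max(-44.5, 0) = 0, max(-19.75, 0) = 0, max(-4.075, 0) = 0, max(5.853, 0) = 5.853
Node uu (S = 45): continuation = e^(−0.08)·[0.2423·0.0000 + 0.7577·0.0000] = 0.0000; exercise value = 0.0000 ≤ continuation, so V_uu = 0.0000
Node ud (S = 28.5): continuation = e^(−0.08)·[0.2423·0.0000 + 0.7577·0.0000] = 0.0000; exercise value = 0.0000 ≤ continuation, so V_ud = 0.0000
Node dd (S = 18.05): continuation = e^(−0.08)·[0.2423·0.0000 + 0.7577·5.8525] = 4.0933; exercise value = 4.9500 > continuation, so V_dd = 4.9500 (exercise)
Node u (S = 30): continuation = e^(−0.08)·[0.2423·0.0000 + 0.7577·0.0000] = 0.0000; exercise value = 0.0000 ≤ continuation, so V_u = 0.0000
Node d (S = 19): continuation = e^(−0.08)·[0.2423·0.0000 + 0.7577·4.9500] = 3.4621; exercise value = 4.0000 > continuation, so V_d = 4.0000 (exercise)
Node 0 (S = 20): continuation = e^(−0.08)·[0.2423·0.0000 + 0.7577·4.0000] = 2.7976; exercise value = 3.0000 > continuation, so V_0 = 3.0000 (exercise)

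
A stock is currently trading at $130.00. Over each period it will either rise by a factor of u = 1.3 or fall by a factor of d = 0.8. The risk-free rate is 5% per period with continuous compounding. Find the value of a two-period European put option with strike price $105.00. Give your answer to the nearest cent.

Risk-neutral probability p = (e^0.05 − 0.8)/(1.3 − 0.8) = 0.2513/0.5000 = 0.5025
Terminal stock prices: S_uu = 219.7, S_ud = 135.2, S_dd = 83.2
Terminal payoffs (K − S): max(-114.7, 0) = 0, max(-30.2, 0) = 0, max(21.8, 0) = 21.8
Node u (S = 169): V_u = e^(−0.05)·[0.5025·0.0000 + 0.4975·0.0000] = 0.0000
Node d (S = 104): V_d = e^(−0.05)·[0.5025·0.0000 + 0.4975·21.8000] = 10.3157
Node 0 (S = 130): V_0 = e^(−0.05)·[0.5025·0.0000 + 0.4975·10.3157] = 4.8813

$4.88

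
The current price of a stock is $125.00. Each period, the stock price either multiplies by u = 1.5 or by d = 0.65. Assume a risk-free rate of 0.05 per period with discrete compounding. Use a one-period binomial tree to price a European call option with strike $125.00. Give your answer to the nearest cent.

$28.01

Risk-neutral probability p = (1 + 0.05 − 0.65)/(1.5 − 0.65) = 0.4000/0.8500 = 0.4706
Terminal stock prices: S_u = 187.5, S_d = 81.25
Terminal payoffs (S − K): max(62.5, 0) = 62.5, max(-43.75, 0) = 0
Node 0 (S = 125): V_0 = 1/1.05·[0.4706·62.5000 + 0.5294·0.0000] = 28.0112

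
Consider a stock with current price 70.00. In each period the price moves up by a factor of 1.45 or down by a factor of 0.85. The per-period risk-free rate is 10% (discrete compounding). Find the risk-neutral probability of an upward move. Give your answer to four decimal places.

p = 0.4167

Risk-neutral probability p = (1 + 0.1 − 0.85)/(1.45 − 0.85) = 0.2500/0.6000 = 0.4167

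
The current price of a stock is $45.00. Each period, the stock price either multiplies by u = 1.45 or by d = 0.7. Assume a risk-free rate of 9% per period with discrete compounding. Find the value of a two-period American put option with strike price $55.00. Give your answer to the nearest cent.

$12.31

Risk-neutral probability p = (1 + 0.09 − 0.7)/(1.45 − 0.7) = 0.3900/0.7500 = 0.5200
Terminal stock prices: S_uu = 94.61, S_ud = 45.67, S_dd = 22.05
Terminal payoffs (K − S): max(-39.61, 0) = 0, max(9.325, 0) = 9.325, max(32.95, 0) = 32.95
Node u (S = 65.25): continuation = 1/1.09·[0.5200·0.0000 + 0.4800·9.3250] = 4.1064; exercise value = 0.0000 ≤ continuation, so V_u = 4.1064
Node d (S = 31.5): continuation = 1/1.09·[0.5200·9.3250 + 0.4800·32.9500] = 18.9587; exercise value = 23.5000 > continuation, so V_d = 23.5000 (exercise)
Node 0 (S = 45): continuation = 1/1.09·[0.5200·4.1064 + 0.4800·23.5000] = 12.3077; exercise value = 10.0000 ≤ continuation, so V_0 = 12.3077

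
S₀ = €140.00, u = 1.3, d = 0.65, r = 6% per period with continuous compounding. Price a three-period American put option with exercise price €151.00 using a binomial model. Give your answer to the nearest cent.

Risk-neutral probability p = (e^0.06 − 0.65)/(1.3 − 0.65) = 0.4118/0.6500 = 0.6336
Terminal stock prices: S_uuu = 307.6, S_uud = 153.8, S_udd = 76.9, S_ddd = 38.45
Terminal payoffs (K − S): max(-156.6, 0) = 0, max(-2.79, 0) = 0, max(74.1, 0) = 74.1, max(112.6, 0) = 112.6
Node uu (S = 236.6): continuation = e^(−0.06)·[0.6336·0.0000 + 0.3664·0.0000] = 0.0000; exercise value = 0.0000 ≤ continuation, so V_uu = 0.0000
Node ud (S = 118.3): continuation = e^(−0.06)·[0.6336·0.0000 + 0.3664·74.1050] = 25.5712; exercise value = 32.7000 > continuation, so V_ud = 32.7000 (exercise)
Node dd (S = 59.15): continuation = e^(−0.06)·[0.6336·74.1050 + 0.3664·112.5525] = 83.0564; exercise value = 91.8500 > continuation, so V_dd = 91.8500 (exercise)
Node u (S = 182): continuation = e^(−0.06)·[0.6336·0.0000 + 0.3664·32.7000] = 11.2837; exercise value = 0.0000 ≤ continuation, so V_u = 11.2837
Node d (S = 91): continuation = e^(−0.06)·[0.6336·32.7000 + 0.3664·91.8500] = 51.2064; exercise value = 60.0000 > continuation, so V_d = 60.0000 (exercise)
Node 0 (S = 140): continuation = e^(−0.06)·[0.6336·11.2837 + 0.3664·60.0000] = 27.4370; exercise value = 11.0000 ≤ continuation, so V_0 = 27.4370

€27.44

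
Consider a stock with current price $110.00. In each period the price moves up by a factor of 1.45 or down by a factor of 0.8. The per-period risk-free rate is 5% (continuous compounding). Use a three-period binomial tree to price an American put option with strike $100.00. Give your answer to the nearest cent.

$10.08

Risk-neutral probability p = (e^0.05 − 0.8)/(1.45 − 0.8) = 0.2513/0.6500 = 0.3866
Terminal stock prices: S_uuu = 335.3, S_uud = 185, S_udd = 102.1, S_ddd = 56.32
Terminal payoffs (K − S): max(-235.3, 0) = 0, max(-85.02, 0) = 0, max(-2.08, 0) = 0, max(43.68, 0) = 43.68
Node uu (S = 231.3): continuation = e^(−0.05)·[0.3866·0.0000 + 0.6134·0.0000] = 0.0000; exercise value = 0.0000 ≤ continuation, so V_uu = 0.0000
Node ud (S = 127.6): continuation = e^(−0.05)·[0.3866·0.0000 + 0.6134·0.0000] = 0.0000; exercise value = 0.0000 ≤ continuation, so V_ud = 0.0000
Node dd (S = 70.4): continuation = e^(−0.05)·[0.3866·0.0000 + 0.6134·43.6800] = 25.4878; exercise value = 29.6000 > continuation, so V_dd = 29.6000 (exercise)
Node u (S = 159.5): continuation = e^(−0.05)·[0.3866·0.0000 + 0.6134·0.0000] = 0.0000; exercise value = 0.0000 ≤ continuation, so V_u = 0.0000
Node d (S = 88): continuation = e^(−0.05)·[0.3866·0.0000 + 0.6134·29.6000] = 17.2719; exercise value = 12.0000 ≤ continuation, so V_d = 17.2719
Node 0 (S = 110): continuation = e^(−0.05)·[0.3866·0.0000 + 0.6134·17.2719] = 10.0784; exercise value = 0.0000 ≤ continuation, so V_0 = 10.0784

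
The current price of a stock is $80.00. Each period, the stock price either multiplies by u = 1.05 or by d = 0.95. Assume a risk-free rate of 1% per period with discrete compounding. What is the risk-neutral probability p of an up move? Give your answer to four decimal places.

p = 0.6000

Risk-neutral probability p = (1 + 0.01 − 0.95)/(1.05 − 0.95) = 0.0600/0.1000 = 0.6000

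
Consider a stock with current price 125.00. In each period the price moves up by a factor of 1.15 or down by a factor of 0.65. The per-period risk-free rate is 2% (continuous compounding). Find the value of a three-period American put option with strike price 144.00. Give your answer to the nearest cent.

30.20

Risk-neutral probability p = (e^0.02 − 0.65)/(1.15 − 0.65) = 0.3702/0.5000 = 0.7404
Terminal stock prices: S_uuu = 190.1, S_uud = 107.5, S_udd = 60.73, S_ddd = 34.33
Terminal payoffs (K − S): max(-46.11, 0) = 0, max(36.55, 0) = 36.55, max(83.27, 0) = 83.27, max(109.7, 0) = 109.7
Node uu (S = 165.3): continuation = e^(−0.02)·[0.7404·0.0000 + 0.2596·36.5469] = 9.2996; exercise value = 0.0000 ≤ continuation, so V_uu = 9.2996
Node ud (S = 93.44): continuation = e^(−0.02)·[0.7404·36.5469 + 0.2596·83.2656] = 47.7111; exercise value = 50.5625 > continuation, so V_ud = 50.5625 (exercise)
Node dd (S = 52.81): continuation = e^(−0.02)·[0.7404·83.2656 + 0.2596·109.6719] = 88.3361; exercise value = 91.1875 > continuation, so V_dd = 91.1875 (exercise)
Node u (S = 143.8): continuation = e^(−0.02)·[0.7404·9.2996 + 0.2596·50.5625] = 19.6151; exercise value = 0.2500 ≤ continuation, so V_u = 19.6151
Node d (S = 81.25): continuation = e^(−0.02)·[0.7404·50.5625 + 0.2596·91.1875] = 59.8986; exercise value = 62.7500 > continuation, so V_d = 62.7500 (exercise)
Node 0 (S = 125): continuation = e^(−0.02)·[0.7404·19.6151 + 0.2596·62.7500] = 30.2027; exercise value = 19.0000 ≤ continuation, so V_0 = 30.2027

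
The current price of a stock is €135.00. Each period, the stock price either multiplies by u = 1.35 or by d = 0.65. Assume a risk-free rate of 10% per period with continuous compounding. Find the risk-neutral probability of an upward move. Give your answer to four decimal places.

Risk-neutral probability p = (e^0.1 − 0.65)/(1.35 − 0.65) = 0.4552/0.7000 = 0.6502

p = 0.6502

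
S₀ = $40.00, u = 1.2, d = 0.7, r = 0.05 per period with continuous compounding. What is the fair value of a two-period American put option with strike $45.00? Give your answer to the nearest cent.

$6.97

Risk-neutral probability p = (e^0.05 − 0.7)/(1.2 − 0.7) = 0.3513/0.5000 = 0.7025
Terminal stock prices: S_uu = 57.6, S_ud = 33.6, S_dd = 19.6
Terminal payoffs (K − S): max(-12.6, 0) = 0, max(11.4, 0) = 11.4, max(25.4, 0) = 25.4
Node u (S = 48): continuation = e^(−0.05)·[0.7025·0.0000 + 0.2975·11.4000] = 3.2256; exercise value = 0.0000 ≤ continuation, so V_u = 3.2256
Node d (S = 28): continuation = e^(−0.05)·[0.7025·11.4000 + 0.2975·25.4000] = 14.8053; exercise value = 17.0000 > continuation, so V_d = 17.0000 (exercise)
Node 0 (S = 40): continuation = e^(−0.05)·[0.7025·3.2256 + 0.2975·17.0000] = 6.9658; exercise value = 5.0000 ≤ continuation, so V_0 = 6.9658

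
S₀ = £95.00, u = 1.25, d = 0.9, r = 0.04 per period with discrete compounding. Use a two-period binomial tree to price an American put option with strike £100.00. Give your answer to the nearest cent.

Risk-neutral probability p = (1 + 0.04 − 0.9)/(1.25 − 0.9) = 0.1400/0.3500 = 0.4000
Terminal stock prices: S_uu = 148.4, S_ud = 106.9, S_dd = 76.95
Terminal payoffs (K − S): max(-48.44, 0) = 0, max(-6.875, 0) = 0, max(23.05, 0) = 23.05
Node u (S = 118.8): continuation = 1/1.04·[0.4000·0.0000 + 0.6000·0.0000] = 0.0000; exercise value = 0.0000 ≤ continuation, so V_u = 0.0000
Node d (S = 85.5): continuation = 1/1.04·[0.4000·0.0000 + 0.6000·23.0500] = 13.2981; exercise value = 14.5000 > continuation, so V_d = 14.5000 (exercise)
Node 0 (S = 95): continuation = 1/1.04·[0.4000·0.0000 + 0.6000·14.5000] = 8.3654; exercise value = 5.0000 ≤ continuation, so V_0 = 8.3654

£8.37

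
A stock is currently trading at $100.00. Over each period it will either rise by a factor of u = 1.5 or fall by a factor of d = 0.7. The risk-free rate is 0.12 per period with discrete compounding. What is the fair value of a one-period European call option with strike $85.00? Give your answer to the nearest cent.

Risk-neutral probability p = (1 + 0.12 − 0.7)/(1.5 − 0.7) = 0.4200/0.8000 = 0.5250
Terminal stock prices: S_u = 150, S_d = 70
Terminal payoffs (S − K): max(65, 0) = 65, max(-15, 0) = 0
Node 0 (S = 100): V_0 = 1/1.12·[0.5250·65.0000 + 0.4750·0.0000] = 30.4688

$30.47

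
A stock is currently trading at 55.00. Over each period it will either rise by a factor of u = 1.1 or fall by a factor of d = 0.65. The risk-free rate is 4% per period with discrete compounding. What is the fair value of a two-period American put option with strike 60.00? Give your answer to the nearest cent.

5.32

Risk-neutral probability p = (1 + 0.04 − 0.65)/(1.1 − 0.65) = 0.3900/0.4500 = 0.8667
Terminal stock prices: S_uu = 66.55, S_ud = 39.33, S_dd = 23.24
Terminal payoffs (K − S): max(-6.55, 0) = 0, max(20.67, 0) = 20.67, max(36.76, 0) = 36.76
Node u (S = 60.5): continuation = 1/1.04·[0.8667·0.0000 + 0.1333·20.6750] = 2.6506; exercise value = 0.0000 ≤ continuation, so V_u = 2.6506
Node d (S = 35.75): continuation = 1/1.04·[0.8667·20.6750 + 0.1333·36.7625] = 21.9423; exercise value = 24.2500 > continuation, so V_d = 24.2500 (exercise)
Node 0 (S = 55): continuation = 1/1.04·[0.8667·2.6506 + 0.1333·24.2500] = 5.3178; exercise value = 5.0000 ≤ continuation, so V_0 = 5.3178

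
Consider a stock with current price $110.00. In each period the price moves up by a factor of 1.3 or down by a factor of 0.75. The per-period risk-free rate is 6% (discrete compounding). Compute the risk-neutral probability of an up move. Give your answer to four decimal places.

p = 0.5636

Risk-neutral probability p = (1 + 0.06 − 0.75)/(1.3 − 0.75) = 0.3100/0.5500 = 0.5636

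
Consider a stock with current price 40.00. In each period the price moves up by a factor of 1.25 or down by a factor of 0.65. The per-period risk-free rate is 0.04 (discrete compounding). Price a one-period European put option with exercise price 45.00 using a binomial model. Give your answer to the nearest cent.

Risk-neutral probability p = (1 + 0.04 − 0.65)/(1.25 − 0.65) = 0.3900/0.6000 = 0.6500
Terminal stock prices: S_u = 50, S_d = 26
Terminal payoffs (K − S): max(-5, 0) = 0, max(19, 0) = 19
Node 0 (S = 40): V_0 = 1/1.04·[0.6500·0.0000 + 0.3500·19.0000] = 6.3942

6.39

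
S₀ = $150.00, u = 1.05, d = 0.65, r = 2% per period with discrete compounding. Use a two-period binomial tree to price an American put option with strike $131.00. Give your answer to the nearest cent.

Risk-neutral probability p = (1 + 0.02 − 0.65)/(1.05 − 0.65) = 0.3700/0.4000 = 0.9250
Terminal stock prices: S_uu = 165.4, S_ud = 102.4, S_dd = 63.38
Terminal payoffs (K − S): max(-34.38, 0) = 0, max(28.62, 0) = 28.62, max(67.62, 0) = 67.62
Node u (S = 157.5): continuation = 1/1.02·[0.9250·0.0000 + 0.0750·28.6250] = 2.1048; exercise value = 0.0000 ≤ continuation, so V_u = 2.1048
Node d (S = 97.5): continuation = 1/1.02·[0.9250·28.6250 + 0.0750·67.6250] = 30.9314; exercise value = 33.5000 > continuation, so V_d = 33.5000 (exercise)
Node 0 (S = 150): continuation = 1/1.02·[0.9250·2.1048 + 0.0750·33.5000] = 4.3720; exercise value = 0.0000 ≤ continuation, so V_0 = 4.3720

$4.37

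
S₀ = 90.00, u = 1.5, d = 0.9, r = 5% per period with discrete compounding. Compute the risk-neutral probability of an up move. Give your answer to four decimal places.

Risk-neutral probability p = (1 + 0.05 − 0.9)/(1.5 − 0.9) = 0.1500/0.6000 = 0.2500

p = 0.2500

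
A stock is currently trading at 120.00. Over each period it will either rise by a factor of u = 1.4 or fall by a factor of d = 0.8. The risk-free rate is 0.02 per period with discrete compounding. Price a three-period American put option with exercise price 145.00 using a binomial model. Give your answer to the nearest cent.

Risk-neutral probability p = (1 + 0.02 − 0.8)/(1.4 − 0.8) = 0.2200/0.6000 = 0.3667
Terminal stock prices: S_uuu = 329.3, S_uud = 188.2, S_udd = 107.5, S_ddd = 61.44
Terminal payoffs (K − S): max(-184.3, 0) = 0, max(-43.16, 0) = 0, max(37.48, 0) = 37.48, max(83.56, 0) = 83.56
Node uu (S = 235.2): continuation = 1/1.02·[0.3667·0.0000 + 0.6333·0.0000] = 0.0000; exercise value = 0.0000 ≤ continuation, so V_uu = 0.0000
Node ud (S = 134.4): continuation = 1/1.02·[0.3667·0.0000 + 0.6333·37.4800] = 23.2719; exercise value = 10.6000 ≤ continuation, so V_ud = 23.2719
Node dd (S = 76.8): continuation = 1/1.02·[0.3667·37.4800 + 0.6333·83.5600] = 65.3569; exercise value = 68.2000 > continuation, so V_dd = 68.2000 (exercise)
Node u (S = 168): continuation = 1/1.02·[0.3667·0.0000 + 0.6333·23.2719] = 14.4499; exercise value = 0.0000 ≤ continuation, so V_u = 14.4499
Node d (S = 96): continuation = 1/1.02·[0.3667·23.2719 + 0.6333·68.2000] = 50.7121; exercise value = 49.0000 ≤ continuation, so V_d = 50.7121
Node 0 (S = 120): continuation = 1/1.02·[0.3667·14.4499 + 0.6333·50.7121] = 36.6823; exercise value = 25.0000 ≤ continuation, so V_0 = 36.6823

36.68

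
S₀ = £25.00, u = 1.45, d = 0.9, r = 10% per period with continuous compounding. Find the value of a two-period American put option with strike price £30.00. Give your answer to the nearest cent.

Risk-neutral probability p = (e^0.1 − 0.9)/(1.45 − 0.9) = 0.2052/0.5500 = 0.3730
Terminal stock prices: S_uu = 52.56, S_ud = 32.62, S_dd = 20.25
Terminal payoffs (K − S): max(-22.56, 0) = 0, max(-2.625, 0) = 0, max(9.75, 0) = 9.75
Node u (S = 36.25): continuation = e^(−0.1)·[0.3730·0.0000 + 0.6270·0.0000] = 0.0000; exercise value = 0.0000 ≤ continuation, so V_u = 0.0000
Node d (S = 22.5): continuation = e^(−0.1)·[0.3730·0.0000 + 0.6270·9.7500] = 5.5312; exercise value = 7.5000 > continuation, so V_d = 7.5000 (exercise)
Node 0 (S = 25): continuation = e^(−0.1)·[0.3730·0.0000 + 0.6270·7.5000] = 4.2547; exercise value = 5.0000 > continuation, so V_0 = 5.0000 (exercise)

£5.00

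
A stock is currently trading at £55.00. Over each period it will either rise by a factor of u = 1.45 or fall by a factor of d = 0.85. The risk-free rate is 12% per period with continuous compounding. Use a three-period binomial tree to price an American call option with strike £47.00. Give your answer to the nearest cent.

Risk-neutral probability p = (e^0.12 − 0.85)/(1.45 − 0.85) = 0.2775/0.6000 = 0.4625
Terminal stock prices: S_uuu = 167.7, S_uud = 98.29, S_udd = 57.62, S_ddd = 33.78
Terminal payoffs (S − K): max(120.7, 0) = 120.7, max(51.29, 0) = 51.29, max(10.62, 0) = 10.62, max(-13.22, 0) = 0
Node uu (S = 115.6): continuation = e^(−0.12)·[0.4625·120.6744 + 0.5375·51.2919] = 73.9522; exercise value = 68.6375 ≤ continuation, so V_uu = 73.9522
Node ud (S = 67.79): continuation = e^(−0.12)·[0.4625·51.2919 + 0.5375·10.6194] = 26.1022; exercise value = 20.7875 ≤ continuation, so V_ud = 26.1022
Node dd (S = 39.74): continuation = e^(−0.12)·[0.4625·10.6194 + 0.5375·0.0000] = 4.3560; exercise value = 0.0000 ≤ continuation, so V_dd = 4.3560
Node u (S = 79.75): continuation = e^(−0.12)·[0.4625·73.9522 + 0.5375·26.1022] = 42.7785; exercise value = 32.7500 ≤ continuation, so V_u = 42.7785
Node d (S = 46.75): continuation = e^(−0.12)·[0.4625·26.1022 + 0.5375·4.3560] = 12.7837; exercise value = 0.0000 ≤ continuation, so V_d = 12.7837
Node 0 (S = 55): continuation = e^(−0.12)·[0.4625·42.7785 + 0.5375·12.7837] = 23.6418; exercise value = 8.0000 ≤ continuation, so V_0 = 23.6418

£23.64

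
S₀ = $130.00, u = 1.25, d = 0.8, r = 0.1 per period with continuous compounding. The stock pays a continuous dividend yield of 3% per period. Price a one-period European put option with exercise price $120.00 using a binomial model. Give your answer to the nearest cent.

Per-period risk-free factor R = e^0.1 = 1.1052; dividend-adjusted growth = e^(0.1−0.03) = 1.0725.
Risk-neutral probability p = (1.0725 − 0.8)/(1.25 − 0.8) = 0.2725/0.4500 = 0.6056
Terminal stock prices: S_u = 162.5, S_d = 104
Terminal payoffs (K − S): max(-42.5, 0) = 0, max(16, 0) = 16
Node 0 (S = 130): V_0 = e^(−0.1)·[0.6056·0.0000 + 0.3944·16.0000] = 5.7103

$5.71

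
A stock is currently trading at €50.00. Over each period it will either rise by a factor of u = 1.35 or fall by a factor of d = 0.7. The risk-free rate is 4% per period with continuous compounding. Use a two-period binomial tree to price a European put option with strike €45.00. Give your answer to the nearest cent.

€4.28

Risk-neutral probability p = (e^0.04 − 0.7)/(1.35 − 0.7) = 0.3408/0.6500 = 0.5243
Terminal stock prices: S_uu = 91.13, S_ud = 47.25, S_dd = 24.5
Terminal payoffs (K − S): max(-46.13, 0) = 0, max(-2.25, 0) = 0, max(20.5, 0) = 20.5
Node u (S = 67.5): V_u = e^(−0.04)·[0.5243·0.0000 + 0.4757·0.0000] = 0.0000
Node d (S = 35): V_d = e^(−0.04)·[0.5243·0.0000 + 0.4757·20.5000] = 9.3690
Node 0 (S = 50): V_0 = e^(−0.04)·[0.5243·0.0000 + 0.4757·9.3690] = 4.2819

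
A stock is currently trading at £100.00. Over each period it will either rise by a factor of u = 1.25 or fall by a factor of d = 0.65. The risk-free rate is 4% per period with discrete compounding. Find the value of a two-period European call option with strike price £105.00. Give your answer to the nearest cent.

£20.02

Risk-neutral probability p = (1 + 0.04 − 0.65)/(1.25 − 0.65) = 0.3900/0.6000 = 0.6500
Terminal stock prices: S_uu = 156.2, S_ud = 81.25, S_dd = 42.25
Terminal payoffs (S − K): max(51.25, 0) = 51.25, max(-23.75, 0) = 0, max(-62.75, 0) = 0
Node u (S = 125): V_u = 1/1.04·[0.6500·51.2500 + 0.3500·0.0000] = 32.0312
Node d (S = 65): V_d = 1/1.04·[0.6500·0.0000 + 0.3500·0.0000] = 0.0000
Node 0 (S = 100): V_0 = 1/1.04·[0.6500·32.0312 + 0.3500·0.0000] = 20.0195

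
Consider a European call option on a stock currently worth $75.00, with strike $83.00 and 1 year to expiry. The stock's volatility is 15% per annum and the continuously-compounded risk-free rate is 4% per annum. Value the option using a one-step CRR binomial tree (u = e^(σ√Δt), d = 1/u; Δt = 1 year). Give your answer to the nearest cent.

CRR parameters: u = e^(σ√Δt) = e^(0.15·√1) = 1.1618, d = 1/u = 0.8607
Per-period rate: rΔt = 0.04·1 = 0.04, so R = e^0.04 = 1.0408
Risk-neutral probability p = (e^0.04 − 0.8607)/(1.1618 − 0.8607) = 0.1801/0.3011 = 0.5981
Terminal stock prices: S_u = 87.14, S_d = 64.55
Terminal payoffs (S − K): max(4.138, 0) = 4.138, max(-18.45, 0) = 0
Node 0 (S = 75): V_0 = e^(−0.04)·[0.5981·4.1376 + 0.4019·0.0000] = 2.3776

$2.38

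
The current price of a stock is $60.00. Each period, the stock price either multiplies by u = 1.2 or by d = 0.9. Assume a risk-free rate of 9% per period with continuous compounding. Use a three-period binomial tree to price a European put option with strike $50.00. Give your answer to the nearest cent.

Risk-neutral probability p = (e^0.09 − 0.9)/(1.2 − 0.9) = 0.1942/0.3000 = 0.6472
Terminal stock prices: S_uuu = 103.7, S_uud = 77.76, S_udd = 58.32, S_ddd = 43.74
Terminal payoffs (K − S): max(-53.68, 0) = 0, max(-27.76, 0) = 0, max(-8.32, 0) = 0, max(6.26, 0) = 6.26
Node uu (S = 86.4): V_uu = e^(−0.09)·[0.6472·0.0000 + 0.3528·0.0000] = 0.0000
Node ud (S = 64.8): V_ud = e^(−0.09)·[0.6472·0.0000 + 0.3528·0.0000] = 0.0000
Node dd (S = 48.6): V_dd = e^(−0.09)·[0.6472·0.0000 + 0.3528·6.2600] = 2.0182
Node u (S = 72): V_u = e^(−0.09)·[0.6472·0.0000 + 0.3528·0.0000] = 0.0000
Node d (S = 54): V_d = e^(−0.09)·[0.6472·0.0000 + 0.3528·2.0182] = 0.6506
Node 0 (S = 60): V_0 = e^(−0.09)·[0.6472·0.0000 + 0.3528·0.6506] = 0.2098

$0.21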